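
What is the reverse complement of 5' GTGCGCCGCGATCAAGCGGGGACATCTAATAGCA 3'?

5'-TGCTATTAGATGTCCCCGCTTGATCGCGGCGCAC-3'

Reading the sequence 3'→5' and pairing each base (A↔T, G↔C) gives the reverse complement directly.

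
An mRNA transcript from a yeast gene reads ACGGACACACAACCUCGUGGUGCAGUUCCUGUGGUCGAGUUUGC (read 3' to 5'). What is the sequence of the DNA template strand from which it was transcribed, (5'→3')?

5′-TGCCTGTGTGTTGGAGCACCACGTCAAGGACACCAGCTCAAACG-3′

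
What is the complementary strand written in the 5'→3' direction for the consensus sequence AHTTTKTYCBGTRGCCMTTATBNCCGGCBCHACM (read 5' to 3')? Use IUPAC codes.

5′-KGTDGVGCCGGNVATAAKGGCYACVGRAMAAADT-3′

Standard pairs A↔T, G↔C; ambiguity codes pair R↔Y, M↔K, B↔V, H↔D, N↔N. Complement (TDAAAMARGVCAYCGGKAATAVNGGCCGVGDTGK), then reverse for 5'→3'.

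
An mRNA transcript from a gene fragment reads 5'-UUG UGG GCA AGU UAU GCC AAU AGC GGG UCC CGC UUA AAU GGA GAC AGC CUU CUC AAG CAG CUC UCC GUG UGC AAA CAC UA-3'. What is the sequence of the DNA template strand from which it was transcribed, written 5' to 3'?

5′-TAGTGTTTGCACACGGAGAGCTGCTTGAGAAGGCTGTCTCCATTTAAGCGGGACCCGCTATTGGCATAACTTGCCCACAA-3′

Replace U with T to get the coding DNA strand: TTGTGGGCAAGTTATGCCAATAGCGGGTCCCGCTTAAATGGAGACAGCCTTCTCAAGCAGCTCTCCGTGTGCAAACACTA. The template strand is its reverse complement (complement AACACCCGTTCAATACGGTTATCGCCCAGGGCGAATTTACCTCTGTCGGAAGAGTTCGTCGAGAGGCACACGTTTGTGAT, then reverse).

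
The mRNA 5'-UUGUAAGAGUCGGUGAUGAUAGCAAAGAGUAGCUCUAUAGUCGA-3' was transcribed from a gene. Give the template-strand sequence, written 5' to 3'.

Replace U with T to get the coding DNA strand: TTGTAAGAGTCGGTGATGATAGCAAAGAGTAGCTCTATAGTCGA. The template strand is its reverse complement (complement AACATTCTCAGCCACTACTATCGTTTCTCATCGAGATATCAGCT, then reverse).

5'-TCGACTATAGAGCTACTCTTTGCTATCATCACCGACTCTTACAA-3'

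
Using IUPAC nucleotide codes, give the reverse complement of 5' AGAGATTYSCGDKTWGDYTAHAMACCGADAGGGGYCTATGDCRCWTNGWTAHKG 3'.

5'-CMDTAWCNAWGYGHCATAGRCCCCTHTCGGTKTDTARHCWAMHCGSRAATCTCT-3'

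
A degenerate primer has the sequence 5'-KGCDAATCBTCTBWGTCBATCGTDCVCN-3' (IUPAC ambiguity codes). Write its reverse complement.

5'-NGBGHACGATVGACWVAGAVGATTHGCM-3'

Standard pairs A↔T, G↔C; ambiguity codes pair K↔M, W↔W, B↔V, D↔H, N↔N. Complement (MCGHTTAGVAGAVWCAGVTAGCAHGBGN), then reverse for 5'→3'.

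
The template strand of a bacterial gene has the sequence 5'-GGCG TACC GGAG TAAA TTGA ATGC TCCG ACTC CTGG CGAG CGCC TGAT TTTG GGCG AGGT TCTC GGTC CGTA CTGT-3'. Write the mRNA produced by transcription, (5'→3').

The mRNA has the sequence of the coding strand (reverse complement of the template) with T→U. Reverse complement of GGCGTACCGGAGTAAATTGAATGCTCCGACTCCTGGCGAGCGCCTGATTTTGGGCGAGGTTCTCGGTCCGTACTGT is ACAGTACGGACCGAGAACCTCGCCCAAAATCAGGCGCTCGCCAGGAGTCGGAGCATTCAATTTACTCCGGTACGCC; then T→U.

5'-ACAGUACGGACCGAGAACCUCGCCCAAAAUCAGGCGCUCGCCAGGAGUCGGAGCAUUCAAUUUACUCCGGUACGCC-3'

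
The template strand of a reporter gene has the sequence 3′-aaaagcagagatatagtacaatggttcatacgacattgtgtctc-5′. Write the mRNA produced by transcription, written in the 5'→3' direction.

Reading the template 3'→5' as shown, RNA polymerase pairs each base (A→U, T→A, G↔C) to build mRNA 5'→3' directly.

5′-UUUUCGUCUCUAUAUCAUGUUACCAAGUAUGCUGUAACACAGAG-3′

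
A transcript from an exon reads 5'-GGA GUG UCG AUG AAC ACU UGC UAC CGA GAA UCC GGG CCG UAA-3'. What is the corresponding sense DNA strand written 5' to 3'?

The coding DNA strand has the same 5'→3' sequence as the mRNA with U replaced by T.

5′-GGAGTGTCGATGAACACTTGCTACCGAGAATCCGGGCCGTAA-3′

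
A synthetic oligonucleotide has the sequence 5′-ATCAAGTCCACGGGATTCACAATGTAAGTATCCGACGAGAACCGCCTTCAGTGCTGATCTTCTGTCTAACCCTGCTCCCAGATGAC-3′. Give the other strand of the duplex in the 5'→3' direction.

Pairing A↔T and G↔C gives TAGTTCAGGTGCCCTAAGTGTTACATTCATAGGCTGCTCTTGGCGGAAGTCACGACTAGAAGACAGATTGGGACGAGGGTCTACTG, running 3'→5'. Reverse for the 5'→3' convention.

5'-GTCATCTGGGAGCAGGGTTAGACAGAAGATCAGCACTGAAGGCGGTTCTCGTCGGATACTTACATTGTGAATCCCGTGGACTTGAT-3'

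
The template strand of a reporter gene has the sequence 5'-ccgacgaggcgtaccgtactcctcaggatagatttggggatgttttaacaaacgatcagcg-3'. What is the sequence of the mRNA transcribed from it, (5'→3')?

The mRNA has the sequence of the coding strand (reverse complement of the template) with T→U. Reverse complement of CCGACGAGGCGTACCGTACTCCTCAGGATAGATTTGGGGATGTTTTAACAAACGATCAGCG is CGCTGATCGTTTGTTAAAACATCCCCAAATCTATCCTGAGGAGTACGGTACGCCTCGTCGG; then T→U.

5'-CGCUGAUCGUUUGUUAAAACAUCCCCAAAUCUAUCCUGAGGAGUACGGUACGCCUCGUCGG-3'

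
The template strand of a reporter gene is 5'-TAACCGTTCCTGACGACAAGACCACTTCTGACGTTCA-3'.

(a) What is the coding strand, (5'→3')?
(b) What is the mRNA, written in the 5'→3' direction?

(a) 5′-TGAACGTCAGAAGTGGTCTTGTCGTCAGGAACGGTTA-3′
(b) 5′-UGAACGUCAGAAGUGGUCUUGUCGUCAGGAACGGUUA-3′

(a) The coding strand is the reverse complement of the template: complement ATTGGCAAGGACTGCTGTTCTGGTGAAGACTGCAAGT, then reverse.
(b) mRNA has the coding-strand sequence with T→U.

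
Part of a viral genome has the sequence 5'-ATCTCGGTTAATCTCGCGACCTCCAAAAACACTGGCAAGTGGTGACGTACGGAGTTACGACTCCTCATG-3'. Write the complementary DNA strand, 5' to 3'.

The complement of ATCTCGGTTAATCTCGCGACCTCCAAAAACACTGGCAAGTGGTGACGTACGGAGTTACGACTCCTCATG is TAGAGCCAATTAGAGCGCTGGAGGTTTTTGTGACCGTTCACCACTGCATGCCTCAATGCTGAGGAGTAC (A↔T, G↔C). DNA strands are antiparallel, so the complementary strand runs 3'→5'; reversing gives the 5'→3' form.

5'-CATGAGGAGTCGTAACTCCGTACGTCACCACTTGCCAGTGTTTTTGGAGGTCGCGAGATTAACCGAGAT-3'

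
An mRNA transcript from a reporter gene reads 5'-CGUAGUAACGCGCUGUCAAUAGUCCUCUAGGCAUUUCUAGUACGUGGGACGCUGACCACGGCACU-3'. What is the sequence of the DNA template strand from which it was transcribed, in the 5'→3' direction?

Replace U with T to get the coding DNA strand: CGTAGTAACGCGCTGTCAATAGTCCTCTAGGCATTTCTAGTACGTGGGACGCTGACCACGGCACT. The template strand is its reverse complement (complement GCATCATTGCGCGACAGTTATCAGGAGATCCGTAAAGATCATGCACCCTGCGACTGGTGCCGTGA, then reverse).

5'-AGTGCCGTGGTCAGCGTCCCACGTACTAGAAATGCCTAGAGGACTATTGACAGCGCGTTACTACG-3'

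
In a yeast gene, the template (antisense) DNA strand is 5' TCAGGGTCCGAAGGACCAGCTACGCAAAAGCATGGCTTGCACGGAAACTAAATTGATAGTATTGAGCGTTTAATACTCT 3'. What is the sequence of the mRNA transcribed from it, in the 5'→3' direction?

5'-AGAGUAUUAAACGCUCAAUACUAUCAAUUUAGUUUCCGUGCAAGCCAUGCUUUUGCGUAGCUGGUCCUUCGGACCCUGA-3'

The mRNA has the sequence of the coding strand (reverse complement of the template) with T→U. Reverse complement of TCAGGGTCCGAAGGACCAGCTACGCAAAAGCATGGCTTGCACGGAAACTAAATTGATAGTATTGAGCGTTTAATACTCT is AGAGTATTAAACGCTCAATACTATCAATTTAGTTTCCGTGCAAGCCATGCTTTTGCGTAGCTGGTCCTTCGGACCCTGA; then T→U.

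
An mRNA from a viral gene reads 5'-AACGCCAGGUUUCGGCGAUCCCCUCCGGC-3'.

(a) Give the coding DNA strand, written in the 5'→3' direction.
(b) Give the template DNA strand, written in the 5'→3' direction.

(a) The coding strand matches the mRNA with U→T.
(b) The template strand is the reverse complement of the coding strand.

(a) 5'-AACGCCAGGTTTCGGCGATCCCCTCCGGC-3'
(b) 5′-GCCGGAGGGGATCGCCGAAACCTGGCGTT-3′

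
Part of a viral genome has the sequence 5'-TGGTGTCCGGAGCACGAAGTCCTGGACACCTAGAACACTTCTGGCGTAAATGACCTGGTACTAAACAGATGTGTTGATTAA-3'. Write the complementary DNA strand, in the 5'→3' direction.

Pairing A↔T and G↔C gives ACCACAGGCCTCGTGCTTCAGGACCTGTGGATCTTGTGAAGACCGCATTTACTGGACCATGATTTGTCTACACAACTAATT, running 3'→5'. Reverse for the 5'→3' convention.

5'-TTAATCAACACATCTGTTTAGTACCAGGTCATTTACGCCAGAAGTGTTCTAGGTGTCCAGGACTTCGTGCTCCGGACACCA-3'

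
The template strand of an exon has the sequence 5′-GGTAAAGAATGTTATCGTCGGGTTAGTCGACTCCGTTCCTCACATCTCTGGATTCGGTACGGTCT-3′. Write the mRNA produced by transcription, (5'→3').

5'-AGACCGUACCGAAUCCAGAGAUGUGAGGAACGGAGUCGACUAACCCGACGAUAACAUUCUUUACC-3'

RNA polymerase reads the template 3'→5' and synthesizes mRNA 5'→3' by base-pairing (A→U, T→A, G↔C). The complement of the template is CCATTTCTTACAATAGCAGCCCAATCAGCTGAGGCAAGGAGTGTAGAGACCTAAGCCATGCCAGA; antiparallel, so 5'→3' the coding strand is AGACCGTACCGAATCCAGAGATGTGAGGAACGGAGTCGACTAACCCGACGATAACATTCTTTACC. Replace T with U for the mRNA.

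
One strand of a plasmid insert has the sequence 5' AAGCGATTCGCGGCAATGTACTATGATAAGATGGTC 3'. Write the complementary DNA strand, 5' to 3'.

The complement of AAGCGATTCGCGGCAATGTACTATGATAAGATGGTC is TTCGCTAAGCGCCGTTACATGATACTATTCTACCAG (A↔T, G↔C). DNA strands are antiparallel, so the complementary strand runs 3'→5'; reversing gives the 5'→3' form.

5'-GACCATCTTATCATAGTACATTGCCGCGAATCGCTT-3'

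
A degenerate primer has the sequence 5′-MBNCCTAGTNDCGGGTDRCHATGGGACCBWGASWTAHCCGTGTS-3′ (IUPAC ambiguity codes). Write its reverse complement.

5'-SACACGGDTAWSTCWVGGTCCCATDGYHACCCGHNACTAGGNVK-3'

Standard pairs A↔T, G↔C; ambiguity codes pair R↔Y, M↔K, W↔W, S↔S, B↔V, D↔H, N↔N. Complement (KVNGGATCANHGCCCAHYGDTACCCTGGVWCTSWATDGGCACAS), then reverse for 5'→3'.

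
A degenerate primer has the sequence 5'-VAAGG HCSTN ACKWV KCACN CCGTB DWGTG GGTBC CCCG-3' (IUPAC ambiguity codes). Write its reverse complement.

5′-CGGGGVACCCACWHVACGGNGTGMBWMGTNASGDCCTTB-3′

Standard pairs A↔T, G↔C; ambiguity codes pair K↔M, W↔W, S↔S, B↔V, D↔H, N↔N. Complement (BTTCCDGSANTGMWBMGTGNGGCAVHWCACCCAVGGGGC), then reverse for 5'→3'.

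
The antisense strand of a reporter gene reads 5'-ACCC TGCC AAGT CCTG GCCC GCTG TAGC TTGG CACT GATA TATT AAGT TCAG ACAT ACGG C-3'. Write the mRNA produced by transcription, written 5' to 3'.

RNA polymerase reads the template 3'→5' and synthesizes mRNA 5'→3' by base-pairing (A→U, T→A, G↔C). The complement of the template is TGGGACGGTTCAGGACCGGGCGACATCGAACCGTGACTATATAATTCAAGTCTGTATGCCG; antiparallel, so 5'→3' the coding strand is GCCGTATGTCTGAACTTAATATATCAGTGCCAAGCTACAGCGGGCCAGGACTTGGCAGGGT. Replace T with U for the mRNA.

5'-GCCGUAUGUCUGAACUUAAUAUAUCAGUGCCAAGCUACAGCGGGCCAGGACUUGGCAGGGU-3'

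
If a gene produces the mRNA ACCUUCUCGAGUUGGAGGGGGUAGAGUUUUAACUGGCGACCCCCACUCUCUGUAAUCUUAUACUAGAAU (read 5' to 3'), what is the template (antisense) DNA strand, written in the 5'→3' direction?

Replace U with T to get the coding DNA strand: ACCTTCTCGAGTTGGAGGGGGTAGAGTTTTAACTGGCGACCCCCACTCTCTGTAATCTTATACTAGAAT. The template strand is its reverse complement (complement TGGAAGAGCTCAACCTCCCCCATCTCAAAATTGACCGCTGGGGGTGAGAGACATTAGAATATGATCTTA, then reverse).

5'-ATTCTAGTATAAGATTACAGAGAGTGGGGGTCGCCAGTTAAAACTCTACCCCCTCCAACTCGAGAAGGT-3'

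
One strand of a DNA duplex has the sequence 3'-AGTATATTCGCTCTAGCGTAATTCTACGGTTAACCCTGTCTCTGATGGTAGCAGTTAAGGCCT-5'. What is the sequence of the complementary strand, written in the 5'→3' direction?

5'-TCATATAAGCGAGATCGCATTAAGATGCCAATTGGGACAGAGACTACCATCGTCAATTCCGGA-3'

The strand is given 3'→5', so its complement runs 5'→3' in the same left-to-right order: pair each base A↔T, G↔C.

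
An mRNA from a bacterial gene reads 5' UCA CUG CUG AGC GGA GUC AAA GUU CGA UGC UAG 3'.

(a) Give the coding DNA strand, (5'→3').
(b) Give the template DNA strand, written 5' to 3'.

(a) The coding strand matches the mRNA with U→T.
(b) The template strand is the reverse complement of the coding strand.

(a) 5'-TCACTGCTGAGCGGAGTCAAAGTTCGATGCTAG-3'
(b) 5'-CTAGCATCGAACTTTGACTCCGCTCAGCAGTGA-3'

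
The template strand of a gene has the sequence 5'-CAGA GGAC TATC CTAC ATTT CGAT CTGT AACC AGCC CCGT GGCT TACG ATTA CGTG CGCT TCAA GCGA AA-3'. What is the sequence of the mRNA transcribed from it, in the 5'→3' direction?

5'-UUUCGCUUGAAGCGCACGUAAUCGUAAGCCACGGGGCUGGUUACAGAUCGAAAUGUAGGAUAGUCCUCUG-3'

RNA polymerase reads the template 3'→5' and synthesizes mRNA 5'→3' by base-pairing (A→U, T→A, G↔C). The complement of the template is GTCTCCTGATAGGATGTAAAGCTAGACATTGGTCGGGGCACCGAATGCTAATGCACGCGAAGTTCGCTTT; antiparallel, so 5'→3' the coding strand is TTTCGCTTGAAGCGCACGTAATCGTAAGCCACGGGGCTGGTTACAGATCGAAATGTAGGATAGTCCTCTG. Replace T with U for the mRNA.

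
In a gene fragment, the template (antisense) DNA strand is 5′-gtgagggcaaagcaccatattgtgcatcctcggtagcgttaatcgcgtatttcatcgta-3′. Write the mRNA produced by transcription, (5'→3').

5′-UACGAUGAAAUACGCGAUUAACGCUACCGAGGAUGCACAAUAUGGUGCUUUGCCCUCAC-3′

RNA polymerase reads the template 3'→5' and synthesizes mRNA 5'→3' by base-pairing (A→U, T→A, G↔C). The complement of the template is CACTCCCGTTTCGTGGTATAACACGTAGGAGCCATCGCAATTAGCGCATAAAGTAGCAT; antiparallel, so 5'→3' the coding strand is TACGATGAAATACGCGATTAACGCTACCGAGGATGCACAATATGGTGCTTTGCCCTCAC. Replace T with U for the mRNA.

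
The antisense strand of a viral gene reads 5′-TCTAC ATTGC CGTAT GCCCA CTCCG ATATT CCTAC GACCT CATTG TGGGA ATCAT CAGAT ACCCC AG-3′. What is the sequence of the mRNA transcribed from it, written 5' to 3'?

5'-CUGGGGUAUCUGAUGAUUCCCACAAUGAGGUCGUAGGAAUAUCGGAGUGGGCAUACGGCAAUGUAGA-3'

RNA polymerase reads the template 3'→5' and synthesizes mRNA 5'→3' by base-pairing (A→U, T→A, G↔C). The complement of the template is AGATGTAACGGCATACGGGTGAGGCTATAAGGATGCTGGAGTAACACCCTTAGTAGTCTATGGGGTC; antiparallel, so 5'→3' the coding strand is CTGGGGTATCTGATGATTCCCACAATGAGGTCGTAGGAATATCGGAGTGGGCATACGGCAATGTAGA. Replace T with U for the mRNA.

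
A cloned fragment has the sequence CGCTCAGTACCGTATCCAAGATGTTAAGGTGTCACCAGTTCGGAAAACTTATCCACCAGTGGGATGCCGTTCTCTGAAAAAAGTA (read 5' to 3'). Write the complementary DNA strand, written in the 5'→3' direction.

Pairing A↔T and G↔C gives GCGAGTCATGGCATAGGTTCTACAATTCCACAGTGGTCAAGCCTTTTGAATAGGTGGTCACCCTACGGCAAGAGACTTTTTTCAT, running 3'→5'. Reverse for the 5'→3' convention.

5'-TACTTTTTTCAGAGAACGGCATCCCACTGGTGGATAAGTTTTCCGAACTGGTGACACCTTAACATCTTGGATACGGTACTGAGCG-3'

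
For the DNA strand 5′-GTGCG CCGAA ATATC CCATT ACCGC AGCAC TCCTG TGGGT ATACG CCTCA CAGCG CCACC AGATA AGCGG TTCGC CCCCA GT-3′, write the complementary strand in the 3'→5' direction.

3'-CACGCGGCTTTATAGGGTAATGGCGTCGTGAGGACACCCATATGCGGAGTGTCGCGGTGGTCTATTCGCCAAGCGGGGGTCA-5'

Base-pairing A↔T, G↔C gives the complement. The complementary strand is antiparallel, so paired with a 5'→3' strand it runs 3'→5'.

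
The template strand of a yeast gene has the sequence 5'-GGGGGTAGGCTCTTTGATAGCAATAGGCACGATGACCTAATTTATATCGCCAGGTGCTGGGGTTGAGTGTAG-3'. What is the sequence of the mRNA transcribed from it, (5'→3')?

RNA polymerase reads the template 3'→5' and synthesizes mRNA 5'→3' by base-pairing (A→U, T→A, G↔C). The complement of the template is CCCCCATCCGAGAAACTATCGTTATCCGTGCTACTGGATTAAATATAGCGGTCCACGACCCCAACTCACATC; antiparallel, so 5'→3' the coding strand is CTACACTCAACCCCAGCACCTGGCGATATAAATTAGGTCATCGTGCCTATTGCTATCAAAGAGCCTACCCCC. Replace T with U for the mRNA.

5'-CUACACUCAACCCCAGCACCUGGCGAUAUAAAUUAGGUCAUCGUGCCUAUUGCUAUCAAAGAGCCUACCCCC-3'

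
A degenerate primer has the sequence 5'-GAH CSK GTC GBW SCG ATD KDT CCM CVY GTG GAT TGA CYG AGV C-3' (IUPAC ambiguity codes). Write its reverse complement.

Standard pairs A↔T, G↔C; ambiguity codes pair Y↔R, M↔K, W↔W, S↔S, B↔V, D↔H. Complement (CTDGSMCAGCVWSGCTAHMHAGGKGBRCACCTAACTGRCTCBG), then reverse for 5'→3'.

5′-GBCTCRGTCAATCCACRBGKGGAHMHATCGSWVCGACMSGDTC-3′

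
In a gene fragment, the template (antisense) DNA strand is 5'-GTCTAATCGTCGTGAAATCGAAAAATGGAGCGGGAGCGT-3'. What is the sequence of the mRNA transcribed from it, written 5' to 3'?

The mRNA has the sequence of the coding strand (reverse complement of the template) with T→U. Reverse complement of GTCTAATCGTCGTGAAATCGAAAAATGGAGCGGGAGCGT is ACGCTCCCGCTCCATTTTTCGATTTCACGACGATTAGAC; then T→U.

5'-ACGCUCCCGCUCCAUUUUUCGAUUUCACGACGAUUAGAC-3'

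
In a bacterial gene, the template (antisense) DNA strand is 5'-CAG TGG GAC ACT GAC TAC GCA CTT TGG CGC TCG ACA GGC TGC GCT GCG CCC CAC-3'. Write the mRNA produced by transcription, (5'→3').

RNA polymerase reads the template 3'→5' and synthesizes mRNA 5'→3' by base-pairing (A→U, T→A, G↔C). The complement of the template is GTCACCCTGTGACTGATGCGTGAAACCGCGAGCTGTCCGACGCGACGCGGGGTG; antiparallel, so 5'→3' the coding strand is GTGGGGCGCAGCGCAGCCTGTCGAGCGCCAAAGTGCGTAGTCAGTGTCCCACTG. Replace T with U for the mRNA.

5'-GUGGGGCGCAGCGCAGCCUGUCGAGCGCCAAAGUGCGUAGUCAGUGUCCCACUG-3'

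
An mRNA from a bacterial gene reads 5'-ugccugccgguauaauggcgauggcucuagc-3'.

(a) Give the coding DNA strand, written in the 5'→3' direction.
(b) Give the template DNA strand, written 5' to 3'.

(a) 5'-TGCCTGCCGGTATAATGGCGATGGCTCTAGC-3'
(b) 5′-GCTAGAGCCATCGCCATTATACCGGCAGGCA-3′

(a) The coding strand matches the mRNA with U→T.
(b) The template strand is the reverse complement of the coding strand.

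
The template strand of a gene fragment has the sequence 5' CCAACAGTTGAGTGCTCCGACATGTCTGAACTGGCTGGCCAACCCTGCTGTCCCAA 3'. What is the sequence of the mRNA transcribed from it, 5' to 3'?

The mRNA has the sequence of the coding strand (reverse complement of the template) with T→U. Reverse complement of CCAACAGTTGAGTGCTCCGACATGTCTGAACTGGCTGGCCAACCCTGCTGTCCCAA is TTGGGACAGCAGGGTTGGCCAGCCAGTTCAGACATGTCGGAGCACTCAACTGTTGG; then T→U.

5'-UUGGGACAGCAGGGUUGGCCAGCCAGUUCAGACAUGUCGGAGCACUCAACUGUUGG-3'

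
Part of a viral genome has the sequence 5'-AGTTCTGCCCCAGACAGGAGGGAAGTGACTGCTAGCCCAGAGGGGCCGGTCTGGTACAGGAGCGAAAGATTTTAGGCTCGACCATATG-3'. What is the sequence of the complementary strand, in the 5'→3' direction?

5'-CATATGGTCGAGCCTAAAATCTTTCGCTCCTGTACCAGACCGGCCCCTCTGGGCTAGCAGTCACTTCCCTCCTGTCTGGGGCAGAACT-3'

The complement of AGTTCTGCCCCAGACAGGAGGGAAGTGACTGCTAGCCCAGAGGGGCCGGTCTGGTACAGGAGCGAAAGATTTTAGGCTCGACCATATG is TCAAGACGGGGTCTGTCCTCCCTTCACTGACGATCGGGTCTCCCCGGCCAGACCATGTCCTCGCTTTCTAAAATCCGAGCTGGTATAC (A↔T, G↔C). DNA strands are antiparallel, so the complementary strand runs 3'→5'; reversing gives the 5'→3' form.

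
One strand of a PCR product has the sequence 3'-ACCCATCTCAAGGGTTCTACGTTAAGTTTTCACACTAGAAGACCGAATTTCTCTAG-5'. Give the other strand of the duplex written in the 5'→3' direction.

5′-TGGGTAGAGTTCCCAAGATGCAATTCAAAAGTGTGATCTTCTGGCTTAAAGAGATC-3′

The strand is given 3'→5', so its complement runs 5'→3' in the same left-to-right order: pair each base A↔T, G↔C.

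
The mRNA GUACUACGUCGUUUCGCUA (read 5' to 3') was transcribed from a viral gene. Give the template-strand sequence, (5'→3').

5′-TAGCGAAACGACGTAGTAC-3′

Replace U with T to get the coding DNA strand: GTACTACGTCGTTTCGCTA. The template strand is its reverse complement (complement CATGATGCAGCAAAGCGAT, then reverse).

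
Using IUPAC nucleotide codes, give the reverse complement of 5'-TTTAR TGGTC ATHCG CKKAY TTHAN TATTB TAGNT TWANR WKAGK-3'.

5′-MCTMWYNTWAANCTAVAATANTDAARTMMGCGDATGACCAYTAAA-3′

Standard pairs A↔T, G↔C; ambiguity codes pair R↔Y, K↔M, W↔W, B↔V, H↔D, N↔N. Complement (AAATYACCAGTADGCGMMTRAADTNATAAVATCNAAWTNYWMTCM), then reverse for 5'→3'.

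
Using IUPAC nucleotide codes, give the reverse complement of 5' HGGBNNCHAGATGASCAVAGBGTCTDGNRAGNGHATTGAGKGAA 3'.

5'-TTCMCTCAATDCNCTYNCHAGACVCTBTGSTCATCTDGNNVCCD-3'

Standard pairs A↔T, G↔C; ambiguity codes pair R↔Y, K↔M, S↔S, B↔V, D↔H, N↔N. Complement (DCCVNNGDTCTACTSGTBTCVCAGAHCNYTCNCDTAACTCMCTT), then reverse for 5'→3'.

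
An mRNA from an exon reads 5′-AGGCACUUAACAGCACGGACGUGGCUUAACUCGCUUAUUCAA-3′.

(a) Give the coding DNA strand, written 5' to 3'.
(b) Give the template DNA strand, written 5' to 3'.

(a) The coding strand matches the mRNA with U→T.
(b) The template strand is the reverse complement of the coding strand.

(a) 5′-AGGCACTTAACAGCACGGACGTGGCTTAACTCGCTTATTCAA-3′
(b) 5′-TTGAATAAGCGAGTTAAGCCACGTCCGTGCTGTTAAGTGCCT-3′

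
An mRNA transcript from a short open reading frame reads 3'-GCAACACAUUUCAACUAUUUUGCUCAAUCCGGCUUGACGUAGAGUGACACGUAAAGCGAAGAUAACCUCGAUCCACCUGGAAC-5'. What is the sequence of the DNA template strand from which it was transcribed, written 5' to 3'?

Written 5'→3' the mRNA is CAAGGUCCACCUAGCUCCAAUAGAAGCGAAAUGCACAGUGAGAUGCAGUUCGGCCUAACUCGUUUUAUCAACUUUACACAACG, so the coding DNA strand is CAAGGTCCACCTAGCTCCAATAGAAGCGAAATGCACAGTGAGATGCAGTTCGGCCTAACTCGTTTTATCAACTTTACACAACG. The template is its reverse complement.

5′-CGTTGTGTAAAGTTGATAAAACGAGTTAGGCCGAACTGCATCTCACTGTGCATTTCGCTTCTATTGGAGCTAGGTGGACCTTG-3′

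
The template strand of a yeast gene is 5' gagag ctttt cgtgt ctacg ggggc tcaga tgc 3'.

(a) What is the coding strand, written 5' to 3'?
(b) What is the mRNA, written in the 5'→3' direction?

(a) 5'-GCATCTGAGCCCCCGTAGACACGAAAAGCTCTC-3'
(b) 5'-GCAUCUGAGCCCCCGUAGACACGAAAAGCUCUC-3'

(a) The coding strand is the reverse complement of the template: complement CTCTCGAAAAGCACAGATGCCCCCGAGTCTACG, then reverse.
(b) mRNA has the coding-strand sequence with T→U.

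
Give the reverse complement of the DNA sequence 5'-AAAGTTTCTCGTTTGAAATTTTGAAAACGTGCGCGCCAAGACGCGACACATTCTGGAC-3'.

5'-GTCCAGAATGTGTCGCGTCTTGGCGCGCACGTTTTCAAAATTTCAAACGAGAAACTTT-3'

Reading the sequence 3'→5' and pairing each base (A↔T, G↔C) gives the reverse complement directly.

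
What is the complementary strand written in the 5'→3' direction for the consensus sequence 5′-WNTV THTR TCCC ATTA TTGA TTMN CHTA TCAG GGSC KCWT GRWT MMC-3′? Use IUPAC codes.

Standard pairs A↔T, G↔C; ambiguity codes pair R↔Y, M↔K, W↔W, S↔S, H↔D, V↔B, N↔N. Complement (WNABADAYAGGGTAATAACTAAKNGDATAGTCCCSGMGWACYWAKKG), then reverse for 5'→3'.

5'-GKKAWYCAWGMGSCCCTGATADGNKAATCAATAATGGGAYADABANW-3'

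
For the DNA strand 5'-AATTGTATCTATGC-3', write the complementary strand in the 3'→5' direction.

3'-TTAACATAGATACG-5'

Base-pairing A↔T, G↔C gives the complement. The complementary strand is antiparallel, so paired with a 5'→3' strand it runs 3'→5'.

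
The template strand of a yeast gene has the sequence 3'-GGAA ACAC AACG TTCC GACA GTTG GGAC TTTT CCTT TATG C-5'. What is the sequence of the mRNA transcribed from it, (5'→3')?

5'-CCUUUGUGUUGCAAGGCUGUCAACCCUGAAAAGGAAAUACG-3'

Reading the template 3'→5' as shown, RNA polymerase pairs each base (A→U, T→A, G↔C) to build mRNA 5'→3' directly.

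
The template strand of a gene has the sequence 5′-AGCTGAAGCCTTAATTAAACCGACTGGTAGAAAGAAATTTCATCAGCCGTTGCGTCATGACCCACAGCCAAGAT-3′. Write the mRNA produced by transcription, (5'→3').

RNA polymerase reads the template 3'→5' and synthesizes mRNA 5'→3' by base-pairing (A→U, T→A, G↔C). The complement of the template is TCGACTTCGGAATTAATTTGGCTGACCATCTTTCTTTAAAGTAGTCGGCAACGCAGTACTGGGTGTCGGTTCTA; antiparallel, so 5'→3' the coding strand is ATCTTGGCTGTGGGTCATGACGCAACGGCTGATGAAATTTCTTTCTACCAGTCGGTTTAATTAAGGCTTCAGCT. Replace T with U for the mRNA.

5'-AUCUUGGCUGUGGGUCAUGACGCAACGGCUGAUGAAAUUUCUUUCUACCAGUCGGUUUAAUUAAGGCUUCAGCU-3'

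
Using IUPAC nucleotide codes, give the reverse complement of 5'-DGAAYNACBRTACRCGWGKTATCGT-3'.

5'-ACGATAMCWCGYGTAYVGTNRTTCH-3'

Standard pairs A↔T, G↔C; ambiguity codes pair R↔Y, K↔M, W↔W, B↔V, D↔H, N↔N. Complement (HCTTRNTGVYATGYGCWCMATAGCA), then reverse for 5'→3'.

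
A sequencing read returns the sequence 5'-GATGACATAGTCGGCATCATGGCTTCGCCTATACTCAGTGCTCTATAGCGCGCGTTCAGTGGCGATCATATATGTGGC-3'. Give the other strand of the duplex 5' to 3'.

5′-GCCACATATATGATCGCCACTGAACGCGCGCTATAGAGCACTGAGTATAGGCGAAGCCATGATGCCGACTATGTCATC-3′

Pairing A↔T and G↔C gives CTACTGTATCAGCCGTAGTACCGAAGCGGATATGAGTCACGAGATATCGCGCGCAAGTCACCGCTAGTATATACACCG, running 3'→5'. Reverse for the 5'→3' convention.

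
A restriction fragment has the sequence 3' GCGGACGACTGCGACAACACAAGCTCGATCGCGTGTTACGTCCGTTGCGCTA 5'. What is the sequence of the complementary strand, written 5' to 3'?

5'-CGCCTGCTGACGCTGTTGTGTTCGAGCTAGCGCACAATGCAGGCAACGCGAT-3'

The strand is given 3'→5', so its complement runs 5'→3' in the same left-to-right order: pair each base A↔T, G↔C.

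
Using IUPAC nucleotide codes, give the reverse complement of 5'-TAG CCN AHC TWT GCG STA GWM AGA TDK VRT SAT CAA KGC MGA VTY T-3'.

5'-ARABTCKGCMTTGATSAYBMHATCTKWCTASCGCAWAGDTNGGCTA-3'

Standard pairs A↔T, G↔C; ambiguity codes pair R↔Y, M↔K, W↔W, S↔S, D↔H, V↔B, N↔N. Complement (ATCGGNTDGAWACGCSATCWKTCTAHMBYASTAGTTMCGKCTBARA), then reverse for 5'→3'.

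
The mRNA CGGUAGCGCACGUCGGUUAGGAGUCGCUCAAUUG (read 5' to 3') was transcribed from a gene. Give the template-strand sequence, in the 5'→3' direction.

Replace U with T to get the coding DNA strand: CGGTAGCGCACGTCGGTTAGGAGTCGCTCAATTG. The template strand is its reverse complement (complement GCCATCGCGTGCAGCCAATCCTCAGCGAGTTAAC, then reverse).

5'-CAATTGAGCGACTCCTAACCGACGTGCGCTACCG-3'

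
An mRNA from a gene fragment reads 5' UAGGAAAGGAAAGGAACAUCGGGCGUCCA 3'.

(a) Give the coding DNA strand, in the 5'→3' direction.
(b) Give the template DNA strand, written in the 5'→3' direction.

(a) The coding strand matches the mRNA with U→T.
(b) The template strand is the reverse complement of the coding strand.

(a) 5'-TAGGAAAGGAAAGGAACATCGGGCGTCCA-3'
(b) 5'-TGGACGCCCGATGTTCCTTTCCTTTCCTA-3'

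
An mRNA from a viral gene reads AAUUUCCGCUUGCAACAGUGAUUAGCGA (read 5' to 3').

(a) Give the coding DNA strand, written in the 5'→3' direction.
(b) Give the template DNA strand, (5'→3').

(a) 5′-AATTTCCGCTTGCAACAGTGATTAGCGA-3′
(b) 5'-TCGCTAATCACTGTTGCAAGCGGAAATT-3'

(a) The coding strand matches the mRNA with U→T.
(b) The template strand is the reverse complement of the coding strand.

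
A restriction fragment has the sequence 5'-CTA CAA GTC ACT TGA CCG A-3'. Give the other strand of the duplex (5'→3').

5'-TCGGTCAAGTGACTTGTAG-3'

Pairing A↔T and G↔C gives GATGTTCAGTGAACTGGCT, running 3'→5'. Reverse for the 5'→3' convention.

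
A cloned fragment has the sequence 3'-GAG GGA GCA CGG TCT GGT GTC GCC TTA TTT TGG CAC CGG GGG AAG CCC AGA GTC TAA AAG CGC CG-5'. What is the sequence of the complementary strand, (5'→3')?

5'-CTCCCTCGTGCCAGACCACAGCGGAATAAAACCGTGGCCCCCTTCGGGTCTCAGATTTTCGCGGC-3'

The strand is given 3'→5', so its complement runs 5'→3' in the same left-to-right order: pair each base A↔T, G↔C.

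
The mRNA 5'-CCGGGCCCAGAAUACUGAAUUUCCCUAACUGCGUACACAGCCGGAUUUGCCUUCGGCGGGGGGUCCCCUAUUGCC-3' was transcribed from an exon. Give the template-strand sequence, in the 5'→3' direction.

Replace U with T to get the coding DNA strand: CCGGGCCCAGAATACTGAATTTCCCTAACTGCGTACACAGCCGGATTTGCCTTCGGCGGGGGGTCCCCTATTGCC. The template strand is its reverse complement (complement GGCCCGGGTCTTATGACTTAAAGGGATTGACGCATGTGTCGGCCTAAACGGAAGCCGCCCCCCAGGGGATAACGG, then reverse).

5'-GGCAATAGGGGACCCCCCGCCGAAGGCAAATCCGGCTGTGTACGCAGTTAGGGAAATTCAGTATTCTGGGCCCGG-3'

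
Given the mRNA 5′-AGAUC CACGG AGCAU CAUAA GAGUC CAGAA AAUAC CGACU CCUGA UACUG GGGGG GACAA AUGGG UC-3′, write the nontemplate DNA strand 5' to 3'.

5'-AGATCCACGGAGCATCATAAGAGTCCAGAAAATACCGACTCCTGATACTGGGGGGGACAAATGGGTC-3'

The coding DNA strand has the same 5'→3' sequence as the mRNA with U replaced by T.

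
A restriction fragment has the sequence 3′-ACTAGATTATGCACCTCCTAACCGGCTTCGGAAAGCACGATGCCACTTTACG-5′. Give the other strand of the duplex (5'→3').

5'-TGATCTAATACGTGGAGGATTGGCCGAAGCCTTTCGTGCTACGGTGAAATGC-3'

The strand is given 3'→5', so its complement runs 5'→3' in the same left-to-right order: pair each base A↔T, G↔C.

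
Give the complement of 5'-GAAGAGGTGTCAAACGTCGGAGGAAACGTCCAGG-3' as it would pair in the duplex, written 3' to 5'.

Base-pairing A↔T, G↔C gives the complement. The complementary strand is antiparallel, so paired with a 5'→3' strand it runs 3'→5'.

3'-CTTCTCCACAGTTTGCAGCCTCCTTTGCAGGTCC-5'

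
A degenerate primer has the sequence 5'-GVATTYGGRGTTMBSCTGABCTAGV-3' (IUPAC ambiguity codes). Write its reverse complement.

Standard pairs A↔T, G↔C; ambiguity codes pair R↔Y, M↔K, S↔S, B↔V. Complement (CBTAARCCYCAAKVSGACTVGATCB), then reverse for 5'→3'.

5'-BCTAGVTCAGSVKAACYCCRAATBC-3'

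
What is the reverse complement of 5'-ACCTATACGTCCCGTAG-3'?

5'-CTACGGGACGTATAGGT-3'

Complement each base (A↔T, G↔C): TGGATATGCAGGGCATC. Then reverse.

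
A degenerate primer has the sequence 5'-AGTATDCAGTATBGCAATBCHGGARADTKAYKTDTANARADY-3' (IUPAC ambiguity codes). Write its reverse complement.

Standard pairs A↔T, G↔C; ambiguity codes pair R↔Y, K↔M, B↔V, D↔H, N↔N. Complement (TCATAHGTCATAVCGTTAVGDCCTYTHAMTRMAHATNTYTHR), then reverse for 5'→3'.

5'-RHTYTNTAHAMRTMAHTYTCCDGVATTGCVATACTGHATACT-3'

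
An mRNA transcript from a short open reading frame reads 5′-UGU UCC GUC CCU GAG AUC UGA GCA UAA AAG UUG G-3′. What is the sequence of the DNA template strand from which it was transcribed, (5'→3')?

5′-CCAACTTTTATGCTCAGATCTCAGGGACGGAACA-3′

Replace U with T to get the coding DNA strand: TGTTCCGTCCCTGAGATCTGAGCATAAAAGTTGG. The template strand is its reverse complement (complement ACAAGGCAGGGACTCTAGACTCGTATTTTCAACC, then reverse).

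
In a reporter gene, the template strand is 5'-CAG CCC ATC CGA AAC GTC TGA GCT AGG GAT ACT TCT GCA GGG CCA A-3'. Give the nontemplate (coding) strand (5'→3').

5'-TTGGCCCTGCAGAAGTATCCCTAGCTCAGACGTTTCGGATGGGCTG-3'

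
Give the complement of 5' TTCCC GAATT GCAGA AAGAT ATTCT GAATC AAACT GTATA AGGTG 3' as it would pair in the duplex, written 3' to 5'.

3'-AAGGGCTTAACGTCTTTCTATAAGACTTAGTTTGACATATTCCAC-5'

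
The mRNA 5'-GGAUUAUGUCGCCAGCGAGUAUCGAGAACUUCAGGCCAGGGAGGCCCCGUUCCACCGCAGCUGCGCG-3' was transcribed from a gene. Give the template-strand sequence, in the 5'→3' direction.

5'-CGCGCAGCTGCGGTGGAACGGGGCCTCCCTGGCCTGAAGTTCTCGATACTCGCTGGCGACATAATCC-3'

Replace U with T to get the coding DNA strand: GGATTATGTCGCCAGCGAGTATCGAGAACTTCAGGCCAGGGAGGCCCCGTTCCACCGCAGCTGCGCG. The template strand is its reverse complement (complement CCTAATACAGCGGTCGCTCATAGCTCTTGAAGTCCGGTCCCTCCGGGGCAAGGTGGCGTCGACGCGC, then reverse).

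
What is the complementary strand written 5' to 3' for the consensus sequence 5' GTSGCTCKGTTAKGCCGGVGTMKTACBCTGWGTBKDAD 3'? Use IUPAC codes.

Standard pairs A↔T, G↔C; ambiguity codes pair M↔K, W↔W, S↔S, B↔V, D↔H. Complement (CASCGAGMCAATMCGGCCBCAKMATGVGACWCAVMHTH), then reverse for 5'→3'.

5'-HTHMVACWCAGVGTAMKACBCCGGCMTAACMGAGCSAC-3'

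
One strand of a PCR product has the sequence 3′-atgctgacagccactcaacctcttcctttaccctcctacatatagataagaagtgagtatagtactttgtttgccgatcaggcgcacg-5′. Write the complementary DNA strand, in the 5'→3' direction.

5'-TACGACTGTCGGTGAGTTGGAGAAGGAAATGGGAGGATGTATATCTATTCTTCACTCATATCATGAAACAAACGGCTAGTCCGCGTGC-3'

The strand is given 3'→5', so its complement runs 5'→3' in the same left-to-right order: pair each base A↔T, G↔C.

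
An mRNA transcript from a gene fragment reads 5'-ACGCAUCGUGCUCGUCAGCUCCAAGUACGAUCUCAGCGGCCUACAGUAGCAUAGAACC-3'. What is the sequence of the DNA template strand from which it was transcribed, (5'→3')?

Replace U with T to get the coding DNA strand: ACGCATCGTGCTCGTCAGCTCCAAGTACGATCTCAGCGGCCTACAGTAGCATAGAACC. The template strand is its reverse complement (complement TGCGTAGCACGAGCAGTCGAGGTTCATGCTAGAGTCGCCGGATGTCATCGTATCTTGG, then reverse).

5'-GGTTCTATGCTACTGTAGGCCGCTGAGATCGTACTTGGAGCTGACGAGCACGATGCGT-3'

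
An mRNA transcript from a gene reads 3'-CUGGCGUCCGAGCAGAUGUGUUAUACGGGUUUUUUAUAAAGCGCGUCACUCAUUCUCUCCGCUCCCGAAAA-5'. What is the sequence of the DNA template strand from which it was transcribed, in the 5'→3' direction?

Written 5'→3' the mRNA is AAAAGCCCUCGCCUCUCUUACUCACUGCGCGAAAUAUUUUUUGGGCAUAUUGUGUAGACGAGCCUGCGGUC, so the coding DNA strand is AAAAGCCCTCGCCTCTCTTACTCACTGCGCGAAATATTTTTTGGGCATATTGTGTAGACGAGCCTGCGGTC. The template is its reverse complement.

5'-GACCGCAGGCTCGTCTACACAATATGCCCAAAAAATATTTCGCGCAGTGAGTAAGAGAGGCGAGGGCTTTT-3'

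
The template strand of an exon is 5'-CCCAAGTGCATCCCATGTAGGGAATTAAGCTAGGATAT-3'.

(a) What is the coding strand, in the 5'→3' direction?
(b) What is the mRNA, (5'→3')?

(a) The coding strand is the reverse complement of the template: complement GGGTTCACGTAGGGTACATCCCTTAATTCGATCCTATA, then reverse.
(b) mRNA has the coding-strand sequence with T→U.

(a) 5'-ATATCCTAGCTTAATTCCCTACATGGGATGCACTTGGG-3'
(b) 5'-AUAUCCUAGCUUAAUUCCCUACAUGGGAUGCACUUGGG-3'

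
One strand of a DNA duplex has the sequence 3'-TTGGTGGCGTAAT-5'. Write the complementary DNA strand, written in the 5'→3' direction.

The strand is given 3'→5', so its complement runs 5'→3' in the same left-to-right order: pair each base A↔T, G↔C.

5'-AACCACCGCATTA-3'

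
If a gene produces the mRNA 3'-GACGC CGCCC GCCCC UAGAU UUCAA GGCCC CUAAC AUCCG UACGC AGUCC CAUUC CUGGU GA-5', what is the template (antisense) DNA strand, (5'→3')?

5'-CTGCGGCGGGCGGGGATCTAAAGTTCCGGGGATTGTAGGCATGCGTCAGGGTAAGGACCACT-3'

Written 5'→3' the mRNA is AGUGGUCCUUACCCUGACGCAUGCCUACAAUCCCCGGAACUUUAGAUCCCCGCCCGCCGCAG, so the coding DNA strand is AGTGGTCCTTACCCTGACGCATGCCTACAATCCCCGGAACTTTAGATCCCCGCCCGCCGCAG. The template is its reverse complement.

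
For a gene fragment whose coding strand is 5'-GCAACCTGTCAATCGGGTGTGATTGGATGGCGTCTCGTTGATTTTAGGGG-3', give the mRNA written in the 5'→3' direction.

mRNA has the coding-strand sequence with U in place of T.

5'-GCAACCUGUCAAUCGGGUGUGAUUGGAUGGCGUCUCGUUGAUUUUAGGGG-3'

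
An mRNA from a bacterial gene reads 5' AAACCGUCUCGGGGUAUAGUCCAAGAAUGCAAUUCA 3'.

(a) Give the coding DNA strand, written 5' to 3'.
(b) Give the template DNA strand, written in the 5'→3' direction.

(a) The coding strand matches the mRNA with U→T.
(b) The template strand is the reverse complement of the coding strand.

(a) 5'-AAACCGTCTCGGGGTATAGTCCAAGAATGCAATTCA-3'
(b) 5′-TGAATTGCATTCTTGGACTATACCCCGAGACGGTTT-3′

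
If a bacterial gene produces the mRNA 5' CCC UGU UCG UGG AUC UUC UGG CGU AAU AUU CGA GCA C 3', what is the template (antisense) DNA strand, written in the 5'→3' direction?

5′-GTGCTCGAATATTACGCCAGAAGATCCACGAACAGGG-3′

Replace U with T to get the coding DNA strand: CCCTGTTCGTGGATCTTCTGGCGTAATATTCGAGCAC. The template strand is its reverse complement (complement GGGACAAGCACCTAGAAGACCGCATTATAAGCTCGTG, then reverse).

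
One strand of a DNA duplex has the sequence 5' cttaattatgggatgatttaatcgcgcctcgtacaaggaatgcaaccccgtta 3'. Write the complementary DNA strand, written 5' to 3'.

5′-TAACGGGGTTGCATTCCTTGTACGAGGCGCGATTAAATCATCCCATAATTAAG-3′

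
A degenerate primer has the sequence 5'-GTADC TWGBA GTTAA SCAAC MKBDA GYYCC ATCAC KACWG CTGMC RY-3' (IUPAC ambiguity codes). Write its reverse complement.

5'-RYGKCAGCWGTMGTGATGGRRCTHVMKGTTGSTTAACTVCWAGHTAC-3'

Standard pairs A↔T, G↔C; ambiguity codes pair R↔Y, M↔K, W↔W, S↔S, B↔V, D↔H. Complement (CATHGAWCVTCAATTSGTTGKMVHTCRRGGTAGTGMTGWCGACKGYR), then reverse for 5'→3'.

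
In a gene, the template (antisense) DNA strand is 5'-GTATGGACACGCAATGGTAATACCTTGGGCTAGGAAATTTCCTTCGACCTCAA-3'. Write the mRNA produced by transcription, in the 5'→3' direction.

5'-UUGAGGUCGAAGGAAAUUUCCUAGCCCAAGGUAUUACCAUUGCGUGUCCAUAC-3'

RNA polymerase reads the template 3'→5' and synthesizes mRNA 5'→3' by base-pairing (A→U, T→A, G↔C). The complement of the template is CATACCTGTGCGTTACCATTATGGAACCCGATCCTTTAAAGGAAGCTGGAGTT; antiparallel, so 5'→3' the coding strand is TTGAGGTCGAAGGAAATTTCCTAGCCCAAGGTATTACCATTGCGTGTCCATAC. Replace T with U for the mRNA.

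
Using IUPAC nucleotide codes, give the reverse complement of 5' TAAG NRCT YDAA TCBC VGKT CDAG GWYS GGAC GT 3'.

Standard pairs A↔T, G↔C; ambiguity codes pair R↔Y, K↔M, W↔W, S↔S, B↔V, D↔H, N↔N. Complement (ATTCNYGARHTTAGVGBCMAGHTCCWRSCCTGCA), then reverse for 5'→3'.

5'-ACGTCCSRWCCTHGAMCBGVGATTHRAGYNCTTA-3'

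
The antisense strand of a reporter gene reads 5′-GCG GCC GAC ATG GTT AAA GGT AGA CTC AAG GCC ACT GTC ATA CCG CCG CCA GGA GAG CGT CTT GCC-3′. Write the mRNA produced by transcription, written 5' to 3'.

RNA polymerase reads the template 3'→5' and synthesizes mRNA 5'→3' by base-pairing (A→U, T→A, G↔C). The complement of the template is CGCCGGCTGTACCAATTTCCATCTGAGTTCCGGTGACAGTATGGCGGCGGTCCTCTCGCAGAACGG; antiparallel, so 5'→3' the coding strand is GGCAAGACGCTCTCCTGGCGGCGGTATGACAGTGGCCTTGAGTCTACCTTTAACCATGTCGGCCGC. Replace T with U for the mRNA.

5'-GGCAAGACGCUCUCCUGGCGGCGGUAUGACAGUGGCCUUGAGUCUACCUUUAACCAUGUCGGCCGC-3'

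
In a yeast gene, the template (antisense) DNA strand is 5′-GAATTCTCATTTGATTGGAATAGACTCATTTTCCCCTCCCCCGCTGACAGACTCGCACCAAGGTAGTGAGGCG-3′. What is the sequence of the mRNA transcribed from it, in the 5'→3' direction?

RNA polymerase reads the template 3'→5' and synthesizes mRNA 5'→3' by base-pairing (A→U, T→A, G↔C). The complement of the template is CTTAAGAGTAAACTAACCTTATCTGAGTAAAAGGGGAGGGGGCGACTGTCTGAGCGTGGTTCCATCACTCCGC; antiparallel, so 5'→3' the coding strand is CGCCTCACTACCTTGGTGCGAGTCTGTCAGCGGGGGAGGGGAAAATGAGTCTATTCCAATCAAATGAGAATTC. Replace T with U for the mRNA.

5′-CGCCUCACUACCUUGGUGCGAGUCUGUCAGCGGGGGAGGGGAAAAUGAGUCUAUUCCAAUCAAAUGAGAAUUC-3′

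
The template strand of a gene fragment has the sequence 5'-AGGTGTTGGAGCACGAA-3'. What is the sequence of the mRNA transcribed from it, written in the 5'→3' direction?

RNA polymerase reads the template 3'→5' and synthesizes mRNA 5'→3' by base-pairing (A→U, T→A, G↔C). The complement of the template is TCCACAACCTCGTGCTT; antiparallel, so 5'→3' the coding strand is TTCGTGCTCCAACACCT. Replace T with U for the mRNA.

5′-UUCGUGCUCCAACACCU-3′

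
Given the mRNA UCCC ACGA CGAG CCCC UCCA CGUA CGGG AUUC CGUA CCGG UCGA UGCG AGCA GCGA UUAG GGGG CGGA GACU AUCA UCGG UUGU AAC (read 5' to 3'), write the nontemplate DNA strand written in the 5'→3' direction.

5'-TCCCACGACGAGCCCCTCCACGTACGGGATTCCGTACCGGTCGATGCGAGCAGCGATTAGGGGGCGGAGACTATCATCGGTTGTAAC-3'

The coding DNA strand has the same 5'→3' sequence as the mRNA with U replaced by T.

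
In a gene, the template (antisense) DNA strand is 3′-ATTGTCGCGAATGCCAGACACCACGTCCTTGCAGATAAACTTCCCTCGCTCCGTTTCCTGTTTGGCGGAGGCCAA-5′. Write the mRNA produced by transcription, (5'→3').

5′-UAACAGCGCUUACGGUCUGUGGUGCAGGAACGUCUAUUUGAAGGGAGCGAGGCAAAGGACAAACCGCCUCCGGUU-3′

Reading the template 3'→5' as shown, RNA polymerase pairs each base (A→U, T→A, G↔C) to build mRNA 5'→3' directly.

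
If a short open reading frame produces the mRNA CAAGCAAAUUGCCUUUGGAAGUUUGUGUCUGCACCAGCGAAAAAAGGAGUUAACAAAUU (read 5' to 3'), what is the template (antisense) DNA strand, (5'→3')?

Replace U with T to get the coding DNA strand: CAAGCAAATTGCCTTTGGAAGTTTGTGTCTGCACCAGCGAAAAAAGGAGTTAACAAATT. The template strand is its reverse complement (complement GTTCGTTTAACGGAAACCTTCAAACACAGACGTGGTCGCTTTTTTCCTCAATTGTTTAA, then reverse).

5'-AATTTGTTAACTCCTTTTTTCGCTGGTGCAGACACAAACTTCCAAAGGCAATTTGCTTG-3'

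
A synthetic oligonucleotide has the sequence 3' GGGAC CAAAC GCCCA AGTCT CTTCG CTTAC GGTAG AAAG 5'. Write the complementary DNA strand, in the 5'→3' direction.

The strand is given 3'→5', so its complement runs 5'→3' in the same left-to-right order: pair each base A↔T, G↔C.

5'-CCCTGGTTTGCGGGTTCAGAGAAGCGAATGCCATCTTTC-3'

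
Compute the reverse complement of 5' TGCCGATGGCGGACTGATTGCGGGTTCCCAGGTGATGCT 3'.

5'-AGCATCACCTGGGAACCCGCAATCAGTCCGCCATCGGCA-3'

Complement each base (A↔T, G↔C): ACGGCTACCGCCTGACTAACGCCCAAGGGTCCACTACGA. Then reverse.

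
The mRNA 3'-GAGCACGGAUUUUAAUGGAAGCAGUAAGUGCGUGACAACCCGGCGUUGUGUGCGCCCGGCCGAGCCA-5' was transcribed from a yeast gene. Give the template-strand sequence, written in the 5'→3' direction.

5'-CTCGTGCCTAAAATTACCTTCGTCATTCACGCACTGTTGGGCCGCAACACACGCGGGCCGGCTCGGT-3'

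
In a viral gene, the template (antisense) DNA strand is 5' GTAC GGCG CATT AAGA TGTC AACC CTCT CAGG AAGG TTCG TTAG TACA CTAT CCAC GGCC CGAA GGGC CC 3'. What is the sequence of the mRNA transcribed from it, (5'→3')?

5'-GGGCCCUUCGGGCCGUGGAUAGUGUACUAACGAACCUUCCUGAGAGGGUUGACAUCUUAAUGCGCCGUAC-3'

RNA polymerase reads the template 3'→5' and synthesizes mRNA 5'→3' by base-pairing (A→U, T→A, G↔C). The complement of the template is CATGCCGCGTAATTCTACAGTTGGGAGAGTCCTTCCAAGCAATCATGTGATAGGTGCCGGGCTTCCCGGG; antiparallel, so 5'→3' the coding strand is GGGCCCTTCGGGCCGTGGATAGTGTACTAACGAACCTTCCTGAGAGGGTTGACATCTTAATGCGCCGTAC. Replace T with U for the mRNA.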